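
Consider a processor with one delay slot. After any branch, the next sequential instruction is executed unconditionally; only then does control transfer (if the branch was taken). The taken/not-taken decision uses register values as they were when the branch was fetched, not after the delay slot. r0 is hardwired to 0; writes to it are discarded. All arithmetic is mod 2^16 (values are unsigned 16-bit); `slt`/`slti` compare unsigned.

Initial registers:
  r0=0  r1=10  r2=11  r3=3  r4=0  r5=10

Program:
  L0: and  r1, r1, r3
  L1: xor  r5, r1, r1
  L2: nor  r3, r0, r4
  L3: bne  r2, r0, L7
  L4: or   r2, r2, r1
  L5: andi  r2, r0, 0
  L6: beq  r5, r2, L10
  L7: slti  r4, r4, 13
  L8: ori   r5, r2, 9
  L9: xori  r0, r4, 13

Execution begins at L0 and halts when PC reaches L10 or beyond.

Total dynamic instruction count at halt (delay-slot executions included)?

#0 and  r1, r1, r3 ; 0/2/11/3/0/10
#1 xor  r5, r1, r1 ; 0/2/11/3/0/0
#2 nor  r3, r0, r4 ; 0/2/11/65535/0/0
#3 bne  r2, r0, L7 ; 0/2/11/65535/0/0 ; →target
#4 or   r2, r2, r1 ; 0/2/11/65535/0/0
#7 slti  r4, r4, 13 ; 0/2/11/65535/1/0
#8 ori   r5, r2, 9 ; 0/2/11/65535/1/11
#9 xori  r0, r4, 13 ; 0/2/11/65535/1/11

8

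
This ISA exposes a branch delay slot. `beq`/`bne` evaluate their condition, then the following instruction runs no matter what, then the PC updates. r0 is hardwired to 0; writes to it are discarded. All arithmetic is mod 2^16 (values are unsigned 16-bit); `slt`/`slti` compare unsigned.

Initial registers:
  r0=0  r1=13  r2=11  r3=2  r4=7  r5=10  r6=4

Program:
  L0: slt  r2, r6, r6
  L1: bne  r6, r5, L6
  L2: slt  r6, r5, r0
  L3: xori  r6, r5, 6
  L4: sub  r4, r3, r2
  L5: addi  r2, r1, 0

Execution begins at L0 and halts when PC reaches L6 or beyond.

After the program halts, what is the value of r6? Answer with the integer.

0

  step pc=0: slt  r2, r6, r6  regs=(0,13,0,2,7,10,4)
  step pc=1: bne  r6, r5, L6  cond=T  regs=(0,13,0,2,7,10,4)
  step pc=2: slt  r6, r5, r0  regs=(0,13,0,2,7,10,0)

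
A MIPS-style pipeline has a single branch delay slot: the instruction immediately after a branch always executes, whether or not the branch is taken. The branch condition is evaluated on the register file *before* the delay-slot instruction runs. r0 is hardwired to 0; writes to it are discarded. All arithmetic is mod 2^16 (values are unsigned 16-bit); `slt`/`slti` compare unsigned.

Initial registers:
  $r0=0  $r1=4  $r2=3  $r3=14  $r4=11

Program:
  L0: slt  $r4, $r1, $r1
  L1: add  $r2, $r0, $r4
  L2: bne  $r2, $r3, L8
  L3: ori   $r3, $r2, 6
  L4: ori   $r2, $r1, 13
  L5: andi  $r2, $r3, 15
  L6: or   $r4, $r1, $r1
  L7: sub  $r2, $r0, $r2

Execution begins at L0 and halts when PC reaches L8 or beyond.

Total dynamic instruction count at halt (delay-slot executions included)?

4

[0] slt  $r4, $r1, $r1  →  {$r0:0, $r1:4, $r2:3, $r3:14, $r4:0}
[1] add  $r2, $r0, $r4  →  {$r0:0, $r1:4, $r2:0, $r3:14, $r4:0}
[2] bne  $r2, $r3, L8  →  {$r0:0, $r1:4, $r2:0, $r3:14, $r4:0}  ⟨branch taken⟩
[3] ori   $r3, $r2, 6  →  {$r0:0, $r1:4, $r2:0, $r3:6, $r4:0}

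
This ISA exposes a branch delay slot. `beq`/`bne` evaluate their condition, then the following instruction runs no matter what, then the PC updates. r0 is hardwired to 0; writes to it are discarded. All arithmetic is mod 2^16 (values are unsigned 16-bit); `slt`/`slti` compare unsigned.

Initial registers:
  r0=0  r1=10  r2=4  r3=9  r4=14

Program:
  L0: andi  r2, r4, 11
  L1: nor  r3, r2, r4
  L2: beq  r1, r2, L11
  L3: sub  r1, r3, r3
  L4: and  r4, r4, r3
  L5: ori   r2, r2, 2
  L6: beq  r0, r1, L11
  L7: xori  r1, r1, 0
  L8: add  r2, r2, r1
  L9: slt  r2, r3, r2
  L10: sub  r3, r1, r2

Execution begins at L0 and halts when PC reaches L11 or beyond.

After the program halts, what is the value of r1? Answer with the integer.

0

  step pc=0: andi  r2, r4, 11  regs=(0,10,10,9,14)
  step pc=1: nor  r3, r2, r4  regs=(0,10,10,65521,14)
  step pc=2: beq  r1, r2, L11  cond=T  regs=(0,10,10,65521,14)
  step pc=3: sub  r1, r3, r3  regs=(0,0,10,65521,14)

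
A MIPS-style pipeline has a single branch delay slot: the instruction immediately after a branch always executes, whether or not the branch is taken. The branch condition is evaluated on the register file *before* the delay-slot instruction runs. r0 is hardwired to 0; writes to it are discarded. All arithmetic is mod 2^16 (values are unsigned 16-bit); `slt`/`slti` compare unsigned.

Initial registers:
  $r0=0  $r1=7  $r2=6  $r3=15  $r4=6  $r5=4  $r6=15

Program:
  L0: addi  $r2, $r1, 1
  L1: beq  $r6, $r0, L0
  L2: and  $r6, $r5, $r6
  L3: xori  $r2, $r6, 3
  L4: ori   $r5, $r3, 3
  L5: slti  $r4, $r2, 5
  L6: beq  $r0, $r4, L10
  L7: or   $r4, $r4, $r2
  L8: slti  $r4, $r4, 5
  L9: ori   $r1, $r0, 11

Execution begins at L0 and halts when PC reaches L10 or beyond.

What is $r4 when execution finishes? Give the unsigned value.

7

[0] addi  $r2, $r1, 1  →  {$r0:0, $r1:7, $r2:8, $r3:15, $r4:6, $r5:4, $r6:15}
[1] beq  $r6, $r0, L0  →  {$r0:0, $r1:7, $r2:8, $r3:15, $r4:6, $r5:4, $r6:15}  ⟨branch fallthrough⟩
[2] and  $r6, $r5, $r6  →  {$r0:0, $r1:7, $r2:8, $r3:15, $r4:6, $r5:4, $r6:4}
[3] xori  $r2, $r6, 3  →  {$r0:0, $r1:7, $r2:7, $r3:15, $r4:6, $r5:4, $r6:4}
[4] ori   $r5, $r3, 3  →  {$r0:0, $r1:7, $r2:7, $r3:15, $r4:6, $r5:15, $r6:4}
[5] slti  $r4, $r2, 5  →  {$r0:0, $r1:7, $r2:7, $r3:15, $r4:0, $r5:15, $r6:4}
[6] beq  $r0, $r4, L10  →  {$r0:0, $r1:7, $r2:7, $r3:15, $r4:0, $r5:15, $r6:4}  ⟨branch taken⟩
[7] or   $r4, $r4, $r2  →  {$r0:0, $r1:7, $r2:7, $r3:15, $r4:7, $r5:15, $r6:4}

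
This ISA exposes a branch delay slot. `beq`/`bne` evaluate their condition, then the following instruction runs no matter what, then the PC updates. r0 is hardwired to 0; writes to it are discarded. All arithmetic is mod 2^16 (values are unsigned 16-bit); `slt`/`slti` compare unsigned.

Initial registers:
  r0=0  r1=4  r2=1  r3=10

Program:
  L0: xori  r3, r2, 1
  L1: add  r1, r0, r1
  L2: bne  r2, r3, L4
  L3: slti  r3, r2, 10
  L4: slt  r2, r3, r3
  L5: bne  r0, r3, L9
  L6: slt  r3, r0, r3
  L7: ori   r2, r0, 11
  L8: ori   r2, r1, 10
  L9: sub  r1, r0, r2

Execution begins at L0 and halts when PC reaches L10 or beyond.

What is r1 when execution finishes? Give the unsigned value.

[0] xori  r3, r2, 1  →  {r0:0, r1:4, r2:1, r3:0}
[1] add  r1, r0, r1  →  {r0:0, r1:4, r2:1, r3:0}
[2] bne  r2, r3, L4  →  {r0:0, r1:4, r2:1, r3:0}  ⟨branch taken⟩
[3] slti  r3, r2, 10  →  {r0:0, r1:4, r2:1, r3:1}
[4] slt  r2, r3, r3  →  {r0:0, r1:4, r2:0, r3:1}
[5] bne  r0, r3, L9  →  {r0:0, r1:4, r2:0, r3:1}  ⟨branch taken⟩
[6] slt  r3, r0, r3  →  {r0:0, r1:4, r2:0, r3:1}
[9] sub  r1, r0, r2  →  {r0:0, r1:0, r2:0, r3:1}

0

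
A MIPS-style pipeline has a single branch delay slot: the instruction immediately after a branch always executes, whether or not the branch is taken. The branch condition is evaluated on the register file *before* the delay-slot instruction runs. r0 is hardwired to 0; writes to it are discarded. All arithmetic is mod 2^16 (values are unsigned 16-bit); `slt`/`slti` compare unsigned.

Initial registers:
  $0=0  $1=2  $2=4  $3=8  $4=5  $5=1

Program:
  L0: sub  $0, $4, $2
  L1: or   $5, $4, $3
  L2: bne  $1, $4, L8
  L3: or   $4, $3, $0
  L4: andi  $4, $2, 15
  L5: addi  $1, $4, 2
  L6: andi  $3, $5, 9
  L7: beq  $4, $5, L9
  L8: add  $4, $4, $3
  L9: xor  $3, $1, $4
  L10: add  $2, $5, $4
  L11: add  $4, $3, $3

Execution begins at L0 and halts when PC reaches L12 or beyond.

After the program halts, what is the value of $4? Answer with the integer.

  step pc=0: sub  $0, $4, $2  regs=(0,2,4,8,5,1)
  step pc=1: or   $5, $4, $3  regs=(0,2,4,8,5,13)
  step pc=2: bne  $1, $4, L8  cond=T  regs=(0,2,4,8,5,13)
  step pc=3: or   $4, $3, $0  regs=(0,2,4,8,8,13)
  step pc=8: add  $4, $4, $3  regs=(0,2,4,8,16,13)
  step pc=9: xor  $3, $1, $4  regs=(0,2,4,18,16,13)
  step pc=10: add  $2, $5, $4  regs=(0,2,29,18,16,13)
  step pc=11: add  $4, $3, $3  regs=(0,2,29,18,36,13)

36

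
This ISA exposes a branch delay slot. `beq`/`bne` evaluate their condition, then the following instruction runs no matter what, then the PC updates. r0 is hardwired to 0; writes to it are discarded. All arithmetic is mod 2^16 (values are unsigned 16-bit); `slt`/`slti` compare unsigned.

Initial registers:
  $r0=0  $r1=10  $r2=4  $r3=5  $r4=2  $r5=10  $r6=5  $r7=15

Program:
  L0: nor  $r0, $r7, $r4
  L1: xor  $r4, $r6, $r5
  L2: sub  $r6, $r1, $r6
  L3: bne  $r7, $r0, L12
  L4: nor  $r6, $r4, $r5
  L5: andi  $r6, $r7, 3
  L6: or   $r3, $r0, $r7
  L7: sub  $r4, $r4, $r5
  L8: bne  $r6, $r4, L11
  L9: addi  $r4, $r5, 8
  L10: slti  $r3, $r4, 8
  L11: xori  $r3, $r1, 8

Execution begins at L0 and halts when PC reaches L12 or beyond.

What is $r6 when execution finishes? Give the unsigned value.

65520

PC=0  nor  $r0, $r7, $r4     | $r0=0 $r1=10 $r2=4 $r3=5 $r4=2 $r5=10 $r6=5 $r7=15
PC=1  xor  $r4, $r6, $r5     | $r0=0 $r1=10 $r2=4 $r3=5 $r4=15 $r5=10 $r6=5 $r7=15
PC=2  sub  $r6, $r1, $r6     | $r0=0 $r1=10 $r2=4 $r3=5 $r4=15 $r5=10 $r6=5 $r7=15
PC=3  bne  $r7, $r0, L12     | $r0=0 $r1=10 $r2=4 $r3=5 $r4=15 $r5=10 $r6=5 $r7=15  [TAKEN]
PC=4  nor  $r6, $r4, $r5     | $r0=0 $r1=10 $r2=4 $r3=5 $r4=15 $r5=10 $r6=65520 $r7=15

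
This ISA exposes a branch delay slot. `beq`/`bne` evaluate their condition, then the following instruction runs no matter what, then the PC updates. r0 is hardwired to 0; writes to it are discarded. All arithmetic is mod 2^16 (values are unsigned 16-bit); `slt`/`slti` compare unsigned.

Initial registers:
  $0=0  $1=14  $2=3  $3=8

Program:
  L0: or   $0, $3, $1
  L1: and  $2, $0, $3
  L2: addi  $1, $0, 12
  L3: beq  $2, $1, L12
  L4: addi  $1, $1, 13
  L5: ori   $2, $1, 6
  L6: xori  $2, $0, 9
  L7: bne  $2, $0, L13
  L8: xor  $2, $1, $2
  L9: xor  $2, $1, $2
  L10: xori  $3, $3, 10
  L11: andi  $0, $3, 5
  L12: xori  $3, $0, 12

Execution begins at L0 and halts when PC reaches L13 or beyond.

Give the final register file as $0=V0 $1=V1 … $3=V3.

$0=0 $1=25 $2=16 $3=8

#0 or   $0, $3, $1 ; 0/14/3/8
#1 and  $2, $0, $3 ; 0/14/0/8
#2 addi  $1, $0, 12 ; 0/12/0/8
#3 beq  $2, $1, L12 ; 0/12/0/8 ; →fallthru
#4 addi  $1, $1, 13 ; 0/25/0/8
#5 ori   $2, $1, 6 ; 0/25/31/8
#6 xori  $2, $0, 9 ; 0/25/9/8
#7 bne  $2, $0, L13 ; 0/25/9/8 ; →target
#8 xor  $2, $1, $2 ; 0/25/16/8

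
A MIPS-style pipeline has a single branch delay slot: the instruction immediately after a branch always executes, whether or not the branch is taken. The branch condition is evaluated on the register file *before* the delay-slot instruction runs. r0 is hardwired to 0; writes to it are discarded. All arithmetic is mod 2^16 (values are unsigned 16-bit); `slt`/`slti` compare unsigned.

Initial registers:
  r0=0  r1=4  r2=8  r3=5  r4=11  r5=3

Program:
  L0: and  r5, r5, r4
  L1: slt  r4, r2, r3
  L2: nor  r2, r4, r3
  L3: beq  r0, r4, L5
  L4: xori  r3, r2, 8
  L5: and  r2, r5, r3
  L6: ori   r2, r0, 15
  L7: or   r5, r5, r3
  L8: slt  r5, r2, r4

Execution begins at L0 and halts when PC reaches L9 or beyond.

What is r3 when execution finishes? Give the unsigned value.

65522

PC=0  and  r5, r5, r4        | r0=0 r1=4 r2=8 r3=5 r4=11 r5=3
PC=1  slt  r4, r2, r3        | r0=0 r1=4 r2=8 r3=5 r4=0 r5=3
PC=2  nor  r2, r4, r3        | r0=0 r1=4 r2=65530 r3=5 r4=0 r5=3
PC=3  beq  r0, r4, L5        | r0=0 r1=4 r2=65530 r3=5 r4=0 r5=3  [TAKEN]
PC=4  xori  r3, r2, 8        | r0=0 r1=4 r2=65530 r3=65522 r4=0 r5=3
PC=5  and  r2, r5, r3        | r0=0 r1=4 r2=2 r3=65522 r4=0 r5=3
PC=6  ori   r2, r0, 15       | r0=0 r1=4 r2=15 r3=65522 r4=0 r5=3
PC=7  or   r5, r5, r3        | r0=0 r1=4 r2=15 r3=65522 r4=0 r5=65523
PC=8  slt  r5, r2, r4        | r0=0 r1=4 r2=15 r3=65522 r4=0 r5=0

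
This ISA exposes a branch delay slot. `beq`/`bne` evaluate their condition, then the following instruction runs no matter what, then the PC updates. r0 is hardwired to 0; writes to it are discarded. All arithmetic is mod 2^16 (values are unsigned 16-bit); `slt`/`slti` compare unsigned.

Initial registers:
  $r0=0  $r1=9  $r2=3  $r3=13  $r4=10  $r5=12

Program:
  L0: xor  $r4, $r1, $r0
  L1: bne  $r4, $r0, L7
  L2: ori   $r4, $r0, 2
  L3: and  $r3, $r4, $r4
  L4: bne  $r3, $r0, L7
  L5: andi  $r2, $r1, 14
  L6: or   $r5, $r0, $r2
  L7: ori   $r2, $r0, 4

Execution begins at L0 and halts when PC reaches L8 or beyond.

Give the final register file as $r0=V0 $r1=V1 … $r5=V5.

$r0=0 $r1=9 $r2=4 $r3=13 $r4=2 $r5=12

PC=0  xor  $r4, $r1, $r0     | $r0=0 $r1=9 $r2=3 $r3=13 $r4=9 $r5=12
PC=1  bne  $r4, $r0, L7      | $r0=0 $r1=9 $r2=3 $r3=13 $r4=9 $r5=12  [TAKEN]
PC=2  ori   $r4, $r0, 2      | $r0=0 $r1=9 $r2=3 $r3=13 $r4=2 $r5=12
PC=7  ori   $r2, $r0, 4      | $r0=0 $r1=9 $r2=4 $r3=13 $r4=2 $r5=12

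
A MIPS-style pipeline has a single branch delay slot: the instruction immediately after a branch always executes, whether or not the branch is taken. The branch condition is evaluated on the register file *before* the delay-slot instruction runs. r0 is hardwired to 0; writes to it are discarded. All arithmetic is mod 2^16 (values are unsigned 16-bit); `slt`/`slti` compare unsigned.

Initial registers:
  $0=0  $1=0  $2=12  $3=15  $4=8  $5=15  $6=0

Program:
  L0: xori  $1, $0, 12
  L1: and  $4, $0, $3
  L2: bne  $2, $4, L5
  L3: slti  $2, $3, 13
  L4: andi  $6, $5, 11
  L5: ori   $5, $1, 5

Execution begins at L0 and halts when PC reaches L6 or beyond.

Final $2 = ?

#0 xori  $1, $0, 12 ; 0/12/12/15/8/15/0
#1 and  $4, $0, $3 ; 0/12/12/15/0/15/0
#2 bne  $2, $4, L5 ; 0/12/12/15/0/15/0 ; →target
#3 slti  $2, $3, 13 ; 0/12/0/15/0/15/0
#5 ori   $5, $1, 5 ; 0/12/0/15/0/13/0

0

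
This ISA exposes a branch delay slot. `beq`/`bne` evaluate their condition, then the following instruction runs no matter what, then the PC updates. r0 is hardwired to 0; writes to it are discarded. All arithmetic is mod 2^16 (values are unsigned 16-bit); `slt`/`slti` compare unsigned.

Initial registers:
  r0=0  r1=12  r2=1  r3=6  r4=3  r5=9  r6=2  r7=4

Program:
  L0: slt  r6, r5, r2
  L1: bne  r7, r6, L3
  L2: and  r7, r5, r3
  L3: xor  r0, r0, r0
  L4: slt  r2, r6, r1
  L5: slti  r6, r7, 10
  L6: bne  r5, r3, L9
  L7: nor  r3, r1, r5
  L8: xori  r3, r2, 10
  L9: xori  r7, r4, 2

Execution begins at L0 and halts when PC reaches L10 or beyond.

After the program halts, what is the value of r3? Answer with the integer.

PC=0  slt  r6, r5, r2        | r0=0 r1=12 r2=1 r3=6 r4=3 r5=9 r6=0 r7=4
PC=1  bne  r7, r6, L3        | r0=0 r1=12 r2=1 r3=6 r4=3 r5=9 r6=0 r7=4  [TAKEN]
PC=2  and  r7, r5, r3        | r0=0 r1=12 r2=1 r3=6 r4=3 r5=9 r6=0 r7=0
PC=3  xor  r0, r0, r0        | r0=0 r1=12 r2=1 r3=6 r4=3 r5=9 r6=0 r7=0
PC=4  slt  r2, r6, r1        | r0=0 r1=12 r2=1 r3=6 r4=3 r5=9 r6=0 r7=0
PC=5  slti  r6, r7, 10       | r0=0 r1=12 r2=1 r3=6 r4=3 r5=9 r6=1 r7=0
PC=6  bne  r5, r3, L9        | r0=0 r1=12 r2=1 r3=6 r4=3 r5=9 r6=1 r7=0  [TAKEN]
PC=7  nor  r3, r1, r5        | r0=0 r1=12 r2=1 r3=65522 r4=3 r5=9 r6=1 r7=0
PC=9  xori  r7, r4, 2        | r0=0 r1=12 r2=1 r3=65522 r4=3 r5=9 r6=1 r7=1

65522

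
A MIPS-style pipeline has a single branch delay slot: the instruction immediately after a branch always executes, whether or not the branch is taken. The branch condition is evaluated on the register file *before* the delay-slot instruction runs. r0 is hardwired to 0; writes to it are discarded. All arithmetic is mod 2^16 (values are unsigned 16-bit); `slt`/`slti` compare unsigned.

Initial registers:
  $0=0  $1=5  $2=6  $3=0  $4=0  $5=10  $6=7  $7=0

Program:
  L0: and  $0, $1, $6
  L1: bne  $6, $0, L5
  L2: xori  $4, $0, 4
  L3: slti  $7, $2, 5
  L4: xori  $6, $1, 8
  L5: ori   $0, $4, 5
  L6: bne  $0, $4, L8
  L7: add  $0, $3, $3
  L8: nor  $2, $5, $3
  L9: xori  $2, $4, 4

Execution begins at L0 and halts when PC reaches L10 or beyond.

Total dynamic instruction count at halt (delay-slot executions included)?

8

[0] and  $0, $1, $6  →  {$0:0, $1:5, $2:6, $3:0, $4:0, $5:10, $6:7, $7:0}
[1] bne  $6, $0, L5  →  {$0:0, $1:5, $2:6, $3:0, $4:0, $5:10, $6:7, $7:0}  ⟨branch taken⟩
[2] xori  $4, $0, 4  →  {$0:0, $1:5, $2:6, $3:0, $4:4, $5:10, $6:7, $7:0}
[5] ori   $0, $4, 5  →  {$0:0, $1:5, $2:6, $3:0, $4:4, $5:10, $6:7, $7:0}
[6] bne  $0, $4, L8  →  {$0:0, $1:5, $2:6, $3:0, $4:4, $5:10, $6:7, $7:0}  ⟨branch taken⟩
[7] add  $0, $3, $3  →  {$0:0, $1:5, $2:6, $3:0, $4:4, $5:10, $6:7, $7:0}
[8] nor  $2, $5, $3  →  {$0:0, $1:5, $2:65525, $3:0, $4:4, $5:10, $6:7, $7:0}
[9] xori  $2, $4, 4  →  {$0:0, $1:5, $2:0, $3:0, $4:4, $5:10, $6:7, $7:0}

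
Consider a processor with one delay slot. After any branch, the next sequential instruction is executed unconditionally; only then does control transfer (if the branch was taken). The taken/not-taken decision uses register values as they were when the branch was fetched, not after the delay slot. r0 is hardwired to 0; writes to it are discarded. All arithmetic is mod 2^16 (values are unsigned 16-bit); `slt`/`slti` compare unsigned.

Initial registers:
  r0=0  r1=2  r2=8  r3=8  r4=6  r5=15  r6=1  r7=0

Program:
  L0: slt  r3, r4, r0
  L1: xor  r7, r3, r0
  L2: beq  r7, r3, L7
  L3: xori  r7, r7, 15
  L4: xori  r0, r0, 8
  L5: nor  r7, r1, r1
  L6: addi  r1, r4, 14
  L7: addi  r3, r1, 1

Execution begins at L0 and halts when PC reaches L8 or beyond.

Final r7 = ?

15

#0 slt  r3, r4, r0 ; 0/2/8/0/6/15/1/0
#1 xor  r7, r3, r0 ; 0/2/8/0/6/15/1/0
#2 beq  r7, r3, L7 ; 0/2/8/0/6/15/1/0 ; →target
#3 xori  r7, r7, 15 ; 0/2/8/0/6/15/1/15
#7 addi  r3, r1, 1 ; 0/2/8/3/6/15/1/15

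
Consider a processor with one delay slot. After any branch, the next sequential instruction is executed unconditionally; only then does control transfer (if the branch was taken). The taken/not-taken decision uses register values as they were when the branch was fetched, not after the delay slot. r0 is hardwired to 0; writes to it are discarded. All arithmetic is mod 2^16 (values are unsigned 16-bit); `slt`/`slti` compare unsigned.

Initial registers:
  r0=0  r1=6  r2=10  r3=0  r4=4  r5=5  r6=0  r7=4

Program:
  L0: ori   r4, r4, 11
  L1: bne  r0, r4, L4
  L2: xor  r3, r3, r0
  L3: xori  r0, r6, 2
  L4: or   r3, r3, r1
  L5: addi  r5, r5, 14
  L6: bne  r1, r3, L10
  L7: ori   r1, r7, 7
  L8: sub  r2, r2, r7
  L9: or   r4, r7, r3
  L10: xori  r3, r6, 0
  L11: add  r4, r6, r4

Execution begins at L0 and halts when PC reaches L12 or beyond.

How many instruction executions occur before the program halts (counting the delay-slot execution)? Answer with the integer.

PC=0  ori   r4, r4, 11       | r0=0 r1=6 r2=10 r3=0 r4=15 r5=5 r6=0 r7=4
PC=1  bne  r0, r4, L4        | r0=0 r1=6 r2=10 r3=0 r4=15 r5=5 r6=0 r7=4  [TAKEN]
PC=2  xor  r3, r3, r0        | r0=0 r1=6 r2=10 r3=0 r4=15 r5=5 r6=0 r7=4
PC=4  or   r3, r3, r1        | r0=0 r1=6 r2=10 r3=6 r4=15 r5=5 r6=0 r7=4
PC=5  addi  r5, r5, 14       | r0=0 r1=6 r2=10 r3=6 r4=15 r5=19 r6=0 r7=4
PC=6  bne  r1, r3, L10       | r0=0 r1=6 r2=10 r3=6 r4=15 r5=19 r6=0 r7=4  [not taken]
PC=7  ori   r1, r7, 7        | r0=0 r1=7 r2=10 r3=6 r4=15 r5=19 r6=0 r7=4
PC=8  sub  r2, r2, r7        | r0=0 r1=7 r2=6 r3=6 r4=15 r5=19 r6=0 r7=4
PC=9  or   r4, r7, r3        | r0=0 r1=7 r2=6 r3=6 r4=6 r5=19 r6=0 r7=4
PC=10 xori  r3, r6, 0        | r0=0 r1=7 r2=6 r3=0 r4=6 r5=19 r6=0 r7=4
PC=11 add  r4, r6, r4        | r0=0 r1=7 r2=6 r3=0 r4=6 r5=19 r6=0 r7=4

11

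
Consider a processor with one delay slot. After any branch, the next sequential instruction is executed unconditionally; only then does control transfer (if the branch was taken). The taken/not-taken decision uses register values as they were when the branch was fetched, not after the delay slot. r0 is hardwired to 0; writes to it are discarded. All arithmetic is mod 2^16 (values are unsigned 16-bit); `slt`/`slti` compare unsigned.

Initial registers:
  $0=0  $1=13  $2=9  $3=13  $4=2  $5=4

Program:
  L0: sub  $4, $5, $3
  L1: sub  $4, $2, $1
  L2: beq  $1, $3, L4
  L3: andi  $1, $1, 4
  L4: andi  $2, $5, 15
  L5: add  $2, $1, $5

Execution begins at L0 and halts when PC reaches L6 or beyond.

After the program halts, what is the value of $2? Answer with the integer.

8

#0 sub  $4, $5, $3 ; 0/13/9/13/65527/4
#1 sub  $4, $2, $1 ; 0/13/9/13/65532/4
#2 beq  $1, $3, L4 ; 0/13/9/13/65532/4 ; →target
#3 andi  $1, $1, 4 ; 0/4/9/13/65532/4
#4 andi  $2, $5, 15 ; 0/4/4/13/65532/4
#5 add  $2, $1, $5 ; 0/4/8/13/65532/4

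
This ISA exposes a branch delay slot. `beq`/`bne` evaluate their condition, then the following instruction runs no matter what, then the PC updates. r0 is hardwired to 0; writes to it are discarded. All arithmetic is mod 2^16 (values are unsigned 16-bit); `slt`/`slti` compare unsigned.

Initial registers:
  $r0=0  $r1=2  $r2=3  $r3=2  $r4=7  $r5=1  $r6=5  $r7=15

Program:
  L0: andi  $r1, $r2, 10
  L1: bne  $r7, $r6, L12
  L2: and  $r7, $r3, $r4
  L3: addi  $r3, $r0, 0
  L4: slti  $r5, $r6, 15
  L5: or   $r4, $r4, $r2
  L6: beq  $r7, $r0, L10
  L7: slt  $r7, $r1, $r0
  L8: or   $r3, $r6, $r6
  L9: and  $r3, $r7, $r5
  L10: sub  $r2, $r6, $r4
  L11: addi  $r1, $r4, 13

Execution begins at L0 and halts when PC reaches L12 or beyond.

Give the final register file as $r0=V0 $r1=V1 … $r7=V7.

[0] andi  $r1, $r2, 10  →  {$r0:0, $r1:2, $r2:3, $r3:2, $r4:7, $r5:1, $r6:5, $r7:15}
[1] bne  $r7, $r6, L12  →  {$r0:0, $r1:2, $r2:3, $r3:2, $r4:7, $r5:1, $r6:5, $r7:15}  ⟨branch taken⟩
[2] and  $r7, $r3, $r4  →  {$r0:0, $r1:2, $r2:3, $r3:2, $r4:7, $r5:1, $r6:5, $r7:2}

$r0=0 $r1=2 $r2=3 $r3=2 $r4=7 $r5=1 $r6=5 $r7=2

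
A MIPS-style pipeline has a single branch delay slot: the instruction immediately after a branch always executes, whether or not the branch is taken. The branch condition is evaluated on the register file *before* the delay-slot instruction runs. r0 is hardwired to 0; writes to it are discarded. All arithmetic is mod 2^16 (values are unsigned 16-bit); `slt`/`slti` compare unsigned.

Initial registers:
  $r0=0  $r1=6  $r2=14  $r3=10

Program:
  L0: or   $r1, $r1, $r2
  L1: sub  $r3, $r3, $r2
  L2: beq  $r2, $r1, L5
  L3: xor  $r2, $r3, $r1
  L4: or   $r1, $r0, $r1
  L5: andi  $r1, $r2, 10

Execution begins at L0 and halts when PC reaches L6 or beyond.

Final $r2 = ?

[0] or   $r1, $r1, $r2  →  {$r0:0, $r1:14, $r2:14, $r3:10}
[1] sub  $r3, $r3, $r2  →  {$r0:0, $r1:14, $r2:14, $r3:65532}
[2] beq  $r2, $r1, L5  →  {$r0:0, $r1:14, $r2:14, $r3:65532}  ⟨branch taken⟩
[3] xor  $r2, $r3, $r1  →  {$r0:0, $r1:14, $r2:65522, $r3:65532}
[5] andi  $r1, $r2, 10  →  {$r0:0, $r1:2, $r2:65522, $r3:65532}

65522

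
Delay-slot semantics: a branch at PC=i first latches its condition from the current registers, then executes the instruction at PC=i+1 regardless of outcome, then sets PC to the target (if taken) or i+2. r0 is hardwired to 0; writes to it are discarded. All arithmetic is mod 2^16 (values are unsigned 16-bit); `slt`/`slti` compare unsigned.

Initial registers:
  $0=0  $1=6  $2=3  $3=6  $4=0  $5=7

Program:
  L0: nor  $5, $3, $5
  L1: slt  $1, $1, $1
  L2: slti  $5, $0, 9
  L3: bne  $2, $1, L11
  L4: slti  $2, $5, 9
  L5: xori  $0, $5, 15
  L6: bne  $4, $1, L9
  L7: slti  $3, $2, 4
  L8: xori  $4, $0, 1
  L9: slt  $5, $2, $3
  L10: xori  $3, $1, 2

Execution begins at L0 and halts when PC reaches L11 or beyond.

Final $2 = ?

1

  step pc=0: nor  $5, $3, $5  regs=(0,6,3,6,0,65528)
  step pc=1: slt  $1, $1, $1  regs=(0,0,3,6,0,65528)
  step pc=2: slti  $5, $0, 9  regs=(0,0,3,6,0,1)
  step pc=3: bne  $2, $1, L11  cond=T  regs=(0,0,3,6,0,1)
  step pc=4: slti  $2, $5, 9  regs=(0,0,1,6,0,1)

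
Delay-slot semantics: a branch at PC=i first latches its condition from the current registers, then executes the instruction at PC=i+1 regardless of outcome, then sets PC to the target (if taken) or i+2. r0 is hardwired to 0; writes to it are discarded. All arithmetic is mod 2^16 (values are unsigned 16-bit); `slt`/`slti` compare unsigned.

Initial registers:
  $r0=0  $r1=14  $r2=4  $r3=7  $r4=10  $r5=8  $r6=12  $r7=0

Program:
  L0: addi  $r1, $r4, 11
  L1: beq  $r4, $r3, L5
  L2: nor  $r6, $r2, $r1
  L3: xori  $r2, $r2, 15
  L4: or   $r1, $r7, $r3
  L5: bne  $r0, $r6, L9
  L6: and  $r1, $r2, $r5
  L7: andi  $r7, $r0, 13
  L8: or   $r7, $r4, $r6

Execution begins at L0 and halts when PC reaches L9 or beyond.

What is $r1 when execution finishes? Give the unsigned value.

[0] addi  $r1, $r4, 11  →  {$r0:0, $r1:21, $r2:4, $r3:7, $r4:10, $r5:8, $r6:12, $r7:0}
[1] beq  $r4, $r3, L5  →  {$r0:0, $r1:21, $r2:4, $r3:7, $r4:10, $r5:8, $r6:12, $r7:0}  ⟨branch fallthrough⟩
[2] nor  $r6, $r2, $r1  →  {$r0:0, $r1:21, $r2:4, $r3:7, $r4:10, $r5:8, $r6:65514, $r7:0}
[3] xori  $r2, $r2, 15  →  {$r0:0, $r1:21, $r2:11, $r3:7, $r4:10, $r5:8, $r6:65514, $r7:0}
[4] or   $r1, $r7, $r3  →  {$r0:0, $r1:7, $r2:11, $r3:7, $r4:10, $r5:8, $r6:65514, $r7:0}
[5] bne  $r0, $r6, L9  →  {$r0:0, $r1:7, $r2:11, $r3:7, $r4:10, $r5:8, $r6:65514, $r7:0}  ⟨branch taken⟩
[6] and  $r1, $r2, $r5  →  {$r0:0, $r1:8, $r2:11, $r3:7, $r4:10, $r5:8, $r6:65514, $r7:0}

8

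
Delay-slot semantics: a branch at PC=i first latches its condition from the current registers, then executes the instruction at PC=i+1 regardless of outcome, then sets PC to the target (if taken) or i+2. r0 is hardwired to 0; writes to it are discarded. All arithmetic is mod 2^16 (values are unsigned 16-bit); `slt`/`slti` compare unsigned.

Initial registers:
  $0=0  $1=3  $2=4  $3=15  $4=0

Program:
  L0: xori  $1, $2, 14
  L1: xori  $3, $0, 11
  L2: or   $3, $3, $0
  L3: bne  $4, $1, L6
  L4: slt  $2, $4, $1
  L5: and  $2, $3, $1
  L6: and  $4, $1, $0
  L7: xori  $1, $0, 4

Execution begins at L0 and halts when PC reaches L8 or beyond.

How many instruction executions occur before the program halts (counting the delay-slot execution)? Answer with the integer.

#0 xori  $1, $2, 14 ; 0/10/4/15/0
#1 xori  $3, $0, 11 ; 0/10/4/11/0
#2 or   $3, $3, $0 ; 0/10/4/11/0
#3 bne  $4, $1, L6 ; 0/10/4/11/0 ; →target
#4 slt  $2, $4, $1 ; 0/10/1/11/0
#6 and  $4, $1, $0 ; 0/10/1/11/0
#7 xori  $1, $0, 4 ; 0/4/1/11/0

7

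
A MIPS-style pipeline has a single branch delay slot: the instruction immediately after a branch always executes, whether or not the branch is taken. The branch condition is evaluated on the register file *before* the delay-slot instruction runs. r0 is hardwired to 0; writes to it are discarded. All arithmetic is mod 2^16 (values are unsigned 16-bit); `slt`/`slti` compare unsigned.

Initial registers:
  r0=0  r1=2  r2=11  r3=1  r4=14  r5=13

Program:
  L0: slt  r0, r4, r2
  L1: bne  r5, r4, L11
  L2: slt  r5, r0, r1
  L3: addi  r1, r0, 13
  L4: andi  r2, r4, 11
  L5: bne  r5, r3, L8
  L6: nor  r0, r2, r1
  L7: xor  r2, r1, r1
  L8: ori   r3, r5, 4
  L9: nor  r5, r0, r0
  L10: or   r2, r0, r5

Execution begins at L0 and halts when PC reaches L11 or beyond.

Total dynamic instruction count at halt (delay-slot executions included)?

PC=0  slt  r0, r4, r2        | r0=0 r1=2 r2=11 r3=1 r4=14 r5=13
PC=1  bne  r5, r4, L11       | r0=0 r1=2 r2=11 r3=1 r4=14 r5=13  [TAKEN]
PC=2  slt  r5, r0, r1        | r0=0 r1=2 r2=11 r3=1 r4=14 r5=1

3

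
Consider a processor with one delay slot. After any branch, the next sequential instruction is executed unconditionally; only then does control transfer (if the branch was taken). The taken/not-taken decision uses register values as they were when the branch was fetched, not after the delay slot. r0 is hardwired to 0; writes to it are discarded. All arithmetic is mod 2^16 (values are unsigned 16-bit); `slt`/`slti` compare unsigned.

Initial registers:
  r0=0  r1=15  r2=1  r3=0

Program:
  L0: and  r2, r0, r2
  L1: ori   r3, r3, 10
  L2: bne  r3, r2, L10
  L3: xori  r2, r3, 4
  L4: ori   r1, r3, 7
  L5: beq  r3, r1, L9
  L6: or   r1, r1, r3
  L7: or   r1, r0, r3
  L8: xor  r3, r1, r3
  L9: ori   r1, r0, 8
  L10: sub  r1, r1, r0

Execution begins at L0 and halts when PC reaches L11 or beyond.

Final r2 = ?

14

[0] and  r2, r0, r2  →  {r0:0, r1:15, r2:0, r3:0}
[1] ori   r3, r3, 10  →  {r0:0, r1:15, r2:0, r3:10}
[2] bne  r3, r2, L10  →  {r0:0, r1:15, r2:0, r3:10}  ⟨branch taken⟩
[3] xori  r2, r3, 4  →  {r0:0, r1:15, r2:14, r3:10}
[10] sub  r1, r1, r0  →  {r0:0, r1:15, r2:14, r3:10}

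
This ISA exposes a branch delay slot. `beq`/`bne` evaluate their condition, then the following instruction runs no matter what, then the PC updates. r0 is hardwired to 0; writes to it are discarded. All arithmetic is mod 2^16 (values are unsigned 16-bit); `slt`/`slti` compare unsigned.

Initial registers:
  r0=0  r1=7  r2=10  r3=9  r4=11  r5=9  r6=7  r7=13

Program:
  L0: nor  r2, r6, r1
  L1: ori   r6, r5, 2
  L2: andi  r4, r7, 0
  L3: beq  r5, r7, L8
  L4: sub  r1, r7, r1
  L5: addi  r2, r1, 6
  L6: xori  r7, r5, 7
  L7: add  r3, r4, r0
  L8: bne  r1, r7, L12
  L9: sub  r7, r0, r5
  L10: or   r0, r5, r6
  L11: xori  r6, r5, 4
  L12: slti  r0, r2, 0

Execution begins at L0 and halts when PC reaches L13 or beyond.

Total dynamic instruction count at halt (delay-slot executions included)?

11

  step pc=0: nor  r2, r6, r1  regs=(0,7,65528,9,11,9,7,13)
  step pc=1: ori   r6, r5, 2  regs=(0,7,65528,9,11,9,11,13)
  step pc=2: andi  r4, r7, 0  regs=(0,7,65528,9,0,9,11,13)
  step pc=3: beq  r5, r7, L8  cond=F  regs=(0,7,65528,9,0,9,11,13)
  step pc=4: sub  r1, r7, r1  regs=(0,6,65528,9,0,9,11,13)
  step pc=5: addi  r2, r1, 6  regs=(0,6,12,9,0,9,11,13)
  step pc=6: xori  r7, r5, 7  regs=(0,6,12,9,0,9,11,14)
  step pc=7: add  r3, r4, r0  regs=(0,6,12,0,0,9,11,14)
  step pc=8: bne  r1, r7, L12  cond=T  regs=(0,6,12,0,0,9,11,14)
  step pc=9: sub  r7, r0, r5  regs=(0,6,12,0,0,9,11,65527)
  step pc=12: slti  r0, r2, 0  regs=(0,6,12,0,0,9,11,65527)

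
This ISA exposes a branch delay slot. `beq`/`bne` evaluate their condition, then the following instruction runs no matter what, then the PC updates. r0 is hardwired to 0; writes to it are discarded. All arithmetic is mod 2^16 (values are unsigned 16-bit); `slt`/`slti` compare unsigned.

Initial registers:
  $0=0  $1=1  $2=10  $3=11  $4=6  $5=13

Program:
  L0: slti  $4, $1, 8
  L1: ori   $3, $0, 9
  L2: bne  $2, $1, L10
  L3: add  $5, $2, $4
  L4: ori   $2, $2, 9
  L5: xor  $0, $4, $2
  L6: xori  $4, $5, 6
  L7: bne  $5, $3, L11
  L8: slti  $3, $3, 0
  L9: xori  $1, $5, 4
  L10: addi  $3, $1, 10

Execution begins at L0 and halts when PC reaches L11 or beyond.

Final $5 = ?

11

PC=0  slti  $4, $1, 8        | $0=0 $1=1 $2=10 $3=11 $4=1 $5=13
PC=1  ori   $3, $0, 9        | $0=0 $1=1 $2=10 $3=9 $4=1 $5=13
PC=2  bne  $2, $1, L10       | $0=0 $1=1 $2=10 $3=9 $4=1 $5=13  [TAKEN]
PC=3  add  $5, $2, $4        | $0=0 $1=1 $2=10 $3=9 $4=1 $5=11
PC=10 addi  $3, $1, 10       | $0=0 $1=1 $2=10 $3=11 $4=1 $5=11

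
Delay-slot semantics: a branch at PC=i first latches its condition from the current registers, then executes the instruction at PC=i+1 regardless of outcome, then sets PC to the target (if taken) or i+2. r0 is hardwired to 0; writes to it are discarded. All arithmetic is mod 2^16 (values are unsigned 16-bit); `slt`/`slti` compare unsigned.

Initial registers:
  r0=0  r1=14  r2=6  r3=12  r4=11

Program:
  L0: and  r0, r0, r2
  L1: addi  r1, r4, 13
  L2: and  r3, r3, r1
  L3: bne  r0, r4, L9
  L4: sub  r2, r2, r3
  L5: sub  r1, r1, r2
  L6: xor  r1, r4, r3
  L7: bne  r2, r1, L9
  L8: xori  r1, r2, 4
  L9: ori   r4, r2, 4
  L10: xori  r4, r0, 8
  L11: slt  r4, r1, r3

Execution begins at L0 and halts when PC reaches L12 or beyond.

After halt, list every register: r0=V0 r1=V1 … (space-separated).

PC=0  and  r0, r0, r2        | r0=0 r1=14 r2=6 r3=12 r4=11
PC=1  addi  r1, r4, 13       | r0=0 r1=24 r2=6 r3=12 r4=11
PC=2  and  r3, r3, r1        | r0=0 r1=24 r2=6 r3=8 r4=11
PC=3  bne  r0, r4, L9        | r0=0 r1=24 r2=6 r3=8 r4=11  [TAKEN]
PC=4  sub  r2, r2, r3        | r0=0 r1=24 r2=65534 r3=8 r4=11
PC=9  ori   r4, r2, 4        | r0=0 r1=24 r2=65534 r3=8 r4=65534
PC=10 xori  r4, r0, 8        | r0=0 r1=24 r2=65534 r3=8 r4=8
PC=11 slt  r4, r1, r3        | r0=0 r1=24 r2=65534 r3=8 r4=0

r0=0 r1=24 r2=65534 r3=8 r4=0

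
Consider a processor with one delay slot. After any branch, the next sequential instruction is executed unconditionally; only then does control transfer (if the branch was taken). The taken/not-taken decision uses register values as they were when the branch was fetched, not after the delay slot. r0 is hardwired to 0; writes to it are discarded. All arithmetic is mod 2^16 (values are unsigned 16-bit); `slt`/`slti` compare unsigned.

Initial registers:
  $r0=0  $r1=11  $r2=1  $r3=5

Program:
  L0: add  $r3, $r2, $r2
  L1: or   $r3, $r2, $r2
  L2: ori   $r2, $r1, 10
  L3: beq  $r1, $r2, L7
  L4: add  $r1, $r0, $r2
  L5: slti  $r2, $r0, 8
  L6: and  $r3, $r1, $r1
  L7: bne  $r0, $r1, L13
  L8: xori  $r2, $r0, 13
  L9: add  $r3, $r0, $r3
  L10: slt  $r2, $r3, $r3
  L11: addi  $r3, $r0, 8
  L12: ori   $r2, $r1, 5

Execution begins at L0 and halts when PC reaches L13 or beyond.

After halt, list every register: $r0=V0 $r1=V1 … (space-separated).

$r0=0 $r1=11 $r2=13 $r3=1

#0 add  $r3, $r2, $r2 ; 0/11/1/2
#1 or   $r3, $r2, $r2 ; 0/11/1/1
#2 ori   $r2, $r1, 10 ; 0/11/11/1
#3 beq  $r1, $r2, L7 ; 0/11/11/1 ; →target
#4 add  $r1, $r0, $r2 ; 0/11/11/1
#7 bne  $r0, $r1, L13 ; 0/11/11/1 ; →target
#8 xori  $r2, $r0, 13 ; 0/11/13/1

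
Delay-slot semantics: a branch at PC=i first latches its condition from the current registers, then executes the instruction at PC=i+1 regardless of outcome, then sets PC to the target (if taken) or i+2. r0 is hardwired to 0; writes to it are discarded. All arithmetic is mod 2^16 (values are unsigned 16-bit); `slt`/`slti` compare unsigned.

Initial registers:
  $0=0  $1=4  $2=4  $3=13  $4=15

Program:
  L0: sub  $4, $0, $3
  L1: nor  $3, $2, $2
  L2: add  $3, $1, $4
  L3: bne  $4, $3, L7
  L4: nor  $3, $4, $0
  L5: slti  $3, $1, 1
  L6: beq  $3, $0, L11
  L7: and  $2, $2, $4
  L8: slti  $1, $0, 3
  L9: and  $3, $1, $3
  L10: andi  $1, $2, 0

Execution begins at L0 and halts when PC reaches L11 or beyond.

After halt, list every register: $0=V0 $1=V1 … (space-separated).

#0 sub  $4, $0, $3 ; 0/4/4/13/65523
#1 nor  $3, $2, $2 ; 0/4/4/65531/65523
#2 add  $3, $1, $4 ; 0/4/4/65527/65523
#3 bne  $4, $3, L7 ; 0/4/4/65527/65523 ; →target
#4 nor  $3, $4, $0 ; 0/4/4/12/65523
#7 and  $2, $2, $4 ; 0/4/0/12/65523
#8 slti  $1, $0, 3 ; 0/1/0/12/65523
#9 and  $3, $1, $3 ; 0/1/0/0/65523
#10 andi  $1, $2, 0 ; 0/0/0/0/65523

$0=0 $1=0 $2=0 $3=0 $4=65523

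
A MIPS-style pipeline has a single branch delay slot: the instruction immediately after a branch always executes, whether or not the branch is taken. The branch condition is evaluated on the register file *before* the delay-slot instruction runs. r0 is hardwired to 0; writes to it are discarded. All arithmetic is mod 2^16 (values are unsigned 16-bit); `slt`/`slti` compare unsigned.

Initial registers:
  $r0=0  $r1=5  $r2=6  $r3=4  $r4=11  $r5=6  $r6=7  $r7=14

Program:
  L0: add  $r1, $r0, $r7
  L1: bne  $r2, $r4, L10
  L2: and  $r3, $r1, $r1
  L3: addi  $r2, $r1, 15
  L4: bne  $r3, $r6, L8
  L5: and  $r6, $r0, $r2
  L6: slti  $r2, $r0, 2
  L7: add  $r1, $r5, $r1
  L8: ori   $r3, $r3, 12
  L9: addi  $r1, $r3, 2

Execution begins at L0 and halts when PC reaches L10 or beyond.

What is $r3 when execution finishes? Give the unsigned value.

PC=0  add  $r1, $r0, $r7     | $r0=0 $r1=14 $r2=6 $r3=4 $r4=11 $r5=6 $r6=7 $r7=14
PC=1  bne  $r2, $r4, L10     | $r0=0 $r1=14 $r2=6 $r3=4 $r4=11 $r5=6 $r6=7 $r7=14  [TAKEN]
PC=2  and  $r3, $r1, $r1     | $r0=0 $r1=14 $r2=6 $r3=14 $r4=11 $r5=6 $r6=7 $r7=14

14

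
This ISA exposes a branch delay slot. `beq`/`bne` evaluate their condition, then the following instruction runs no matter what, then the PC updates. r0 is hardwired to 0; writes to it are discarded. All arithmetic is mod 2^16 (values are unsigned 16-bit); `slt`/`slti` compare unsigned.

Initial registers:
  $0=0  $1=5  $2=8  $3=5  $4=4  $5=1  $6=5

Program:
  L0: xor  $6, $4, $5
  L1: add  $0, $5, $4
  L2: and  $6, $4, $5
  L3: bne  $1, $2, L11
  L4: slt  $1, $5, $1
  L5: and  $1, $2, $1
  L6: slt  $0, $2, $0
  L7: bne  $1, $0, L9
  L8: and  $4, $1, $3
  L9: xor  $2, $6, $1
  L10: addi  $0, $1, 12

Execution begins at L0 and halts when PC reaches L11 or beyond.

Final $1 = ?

[0] xor  $6, $4, $5  →  {$0:0, $1:5, $2:8, $3:5, $4:4, $5:1, $6:5}
[1] add  $0, $5, $4  →  {$0:0, $1:5, $2:8, $3:5, $4:4, $5:1, $6:5}
[2] and  $6, $4, $5  →  {$0:0, $1:5, $2:8, $3:5, $4:4, $5:1, $6:0}
[3] bne  $1, $2, L11  →  {$0:0, $1:5, $2:8, $3:5, $4:4, $5:1, $6:0}  ⟨branch taken⟩
[4] slt  $1, $5, $1  →  {$0:0, $1:1, $2:8, $3:5, $4:4, $5:1, $6:0}

1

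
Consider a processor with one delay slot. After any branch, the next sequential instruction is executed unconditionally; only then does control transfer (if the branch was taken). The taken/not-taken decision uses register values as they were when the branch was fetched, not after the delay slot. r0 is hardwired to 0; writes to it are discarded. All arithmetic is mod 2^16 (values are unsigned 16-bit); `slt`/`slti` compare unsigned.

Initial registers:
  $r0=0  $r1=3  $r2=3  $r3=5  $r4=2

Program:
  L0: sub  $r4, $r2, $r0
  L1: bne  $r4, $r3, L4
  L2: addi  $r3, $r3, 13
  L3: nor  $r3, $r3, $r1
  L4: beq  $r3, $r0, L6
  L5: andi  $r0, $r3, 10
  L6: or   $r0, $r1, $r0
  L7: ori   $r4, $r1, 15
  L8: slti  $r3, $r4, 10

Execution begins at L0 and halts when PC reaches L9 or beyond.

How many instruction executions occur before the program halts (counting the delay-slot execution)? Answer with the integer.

  step pc=0: sub  $r4, $r2, $r0  regs=(0,3,3,5,3)
  step pc=1: bne  $r4, $r3, L4  cond=T  regs=(0,3,3,5,3)
  step pc=2: addi  $r3, $r3, 13  regs=(0,3,3,18,3)
  step pc=4: beq  $r3, $r0, L6  cond=F  regs=(0,3,3,18,3)
  step pc=5: andi  $r0, $r3, 10  regs=(0,3,3,18,3)
  step pc=6: or   $r0, $r1, $r0  regs=(0,3,3,18,3)
  step pc=7: ori   $r4, $r1, 15  regs=(0,3,3,18,15)
  step pc=8: slti  $r3, $r4, 10  regs=(0,3,3,0,15)

8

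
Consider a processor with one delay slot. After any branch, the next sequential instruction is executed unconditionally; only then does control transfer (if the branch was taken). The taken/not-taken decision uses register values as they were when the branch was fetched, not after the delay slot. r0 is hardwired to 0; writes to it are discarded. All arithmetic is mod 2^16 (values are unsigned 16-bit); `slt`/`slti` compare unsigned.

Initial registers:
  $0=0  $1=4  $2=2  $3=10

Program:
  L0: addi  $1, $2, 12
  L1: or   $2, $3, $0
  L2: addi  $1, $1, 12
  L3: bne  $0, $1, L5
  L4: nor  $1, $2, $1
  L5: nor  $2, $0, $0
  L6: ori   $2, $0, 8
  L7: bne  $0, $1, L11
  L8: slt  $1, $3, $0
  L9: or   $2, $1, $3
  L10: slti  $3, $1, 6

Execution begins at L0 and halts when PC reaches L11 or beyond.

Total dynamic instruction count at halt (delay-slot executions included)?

9

  step pc=0: addi  $1, $2, 12  regs=(0,14,2,10)
  step pc=1: or   $2, $3, $0  regs=(0,14,10,10)
  step pc=2: addi  $1, $1, 12  regs=(0,26,10,10)
  step pc=3: bne  $0, $1, L5  cond=T  regs=(0,26,10,10)
  step pc=4: nor  $1, $2, $1  regs=(0,65509,10,10)
  step pc=5: nor  $2, $0, $0  regs=(0,65509,65535,10)
  step pc=6: ori   $2, $0, 8  regs=(0,65509,8,10)
  step pc=7: bne  $0, $1, L11  cond=T  regs=(0,65509,8,10)
  step pc=8: slt  $1, $3, $0  regs=(0,0,8,10)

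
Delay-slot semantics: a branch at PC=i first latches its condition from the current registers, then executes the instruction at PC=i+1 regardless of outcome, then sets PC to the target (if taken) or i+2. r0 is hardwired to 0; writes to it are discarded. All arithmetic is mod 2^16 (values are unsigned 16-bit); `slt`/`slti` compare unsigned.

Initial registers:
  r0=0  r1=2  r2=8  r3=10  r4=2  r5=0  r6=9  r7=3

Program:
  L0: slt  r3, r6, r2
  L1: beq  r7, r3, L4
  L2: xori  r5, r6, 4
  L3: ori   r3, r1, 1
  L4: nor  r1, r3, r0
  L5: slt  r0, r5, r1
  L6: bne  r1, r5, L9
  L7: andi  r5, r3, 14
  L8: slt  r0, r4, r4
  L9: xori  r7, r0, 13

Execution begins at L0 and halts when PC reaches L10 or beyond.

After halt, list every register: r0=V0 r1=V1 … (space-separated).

  step pc=0: slt  r3, r6, r2  regs=(0,2,8,0,2,0,9,3)
  step pc=1: beq  r7, r3, L4  cond=F  regs=(0,2,8,0,2,0,9,3)
  step pc=2: xori  r5, r6, 4  regs=(0,2,8,0,2,13,9,3)
  step pc=3: ori   r3, r1, 1  regs=(0,2,8,3,2,13,9,3)
  step pc=4: nor  r1, r3, r0  regs=(0,65532,8,3,2,13,9,3)
  step pc=5: slt  r0, r5, r1  regs=(0,65532,8,3,2,13,9,3)
  step pc=6: bne  r1, r5, L9  cond=T  regs=(0,65532,8,3,2,13,9,3)
  step pc=7: andi  r5, r3, 14  regs=(0,65532,8,3,2,2,9,3)
  step pc=9: xori  r7, r0, 13  regs=(0,65532,8,3,2,2,9,13)

r0=0 r1=65532 r2=8 r3=3 r4=2 r5=2 r6=9 r7=13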